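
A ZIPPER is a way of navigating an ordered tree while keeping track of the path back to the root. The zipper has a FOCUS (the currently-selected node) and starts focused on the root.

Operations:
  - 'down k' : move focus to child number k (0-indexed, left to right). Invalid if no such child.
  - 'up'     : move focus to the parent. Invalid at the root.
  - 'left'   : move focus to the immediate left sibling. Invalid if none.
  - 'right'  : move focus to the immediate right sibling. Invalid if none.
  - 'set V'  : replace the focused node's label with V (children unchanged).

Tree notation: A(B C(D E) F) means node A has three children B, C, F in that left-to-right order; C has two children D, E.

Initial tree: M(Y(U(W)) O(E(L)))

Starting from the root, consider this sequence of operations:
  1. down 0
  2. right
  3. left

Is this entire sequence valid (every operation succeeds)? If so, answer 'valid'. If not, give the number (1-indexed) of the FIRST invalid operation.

Step 1 (down 0): focus=Y path=0 depth=1 children=['U'] left=[] right=['O'] parent=M
Step 2 (right): focus=O path=1 depth=1 children=['E'] left=['Y'] right=[] parent=M
Step 3 (left): focus=Y path=0 depth=1 children=['U'] left=[] right=['O'] parent=M

Answer: valid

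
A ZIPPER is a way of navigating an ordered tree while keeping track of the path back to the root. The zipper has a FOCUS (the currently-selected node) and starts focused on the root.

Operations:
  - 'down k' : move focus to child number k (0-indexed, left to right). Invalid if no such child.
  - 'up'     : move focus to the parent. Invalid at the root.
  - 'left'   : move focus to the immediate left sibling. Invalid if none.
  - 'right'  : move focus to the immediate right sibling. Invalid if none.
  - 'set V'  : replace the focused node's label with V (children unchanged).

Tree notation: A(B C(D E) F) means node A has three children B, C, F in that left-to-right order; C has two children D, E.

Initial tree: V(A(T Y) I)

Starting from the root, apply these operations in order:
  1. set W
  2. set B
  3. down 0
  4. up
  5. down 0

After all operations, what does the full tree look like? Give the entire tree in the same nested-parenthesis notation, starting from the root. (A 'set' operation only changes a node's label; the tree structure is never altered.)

Answer: B(A(T Y) I)

Derivation:
Step 1 (set W): focus=W path=root depth=0 children=['A', 'I'] (at root)
Step 2 (set B): focus=B path=root depth=0 children=['A', 'I'] (at root)
Step 3 (down 0): focus=A path=0 depth=1 children=['T', 'Y'] left=[] right=['I'] parent=B
Step 4 (up): focus=B path=root depth=0 children=['A', 'I'] (at root)
Step 5 (down 0): focus=A path=0 depth=1 children=['T', 'Y'] left=[] right=['I'] parent=B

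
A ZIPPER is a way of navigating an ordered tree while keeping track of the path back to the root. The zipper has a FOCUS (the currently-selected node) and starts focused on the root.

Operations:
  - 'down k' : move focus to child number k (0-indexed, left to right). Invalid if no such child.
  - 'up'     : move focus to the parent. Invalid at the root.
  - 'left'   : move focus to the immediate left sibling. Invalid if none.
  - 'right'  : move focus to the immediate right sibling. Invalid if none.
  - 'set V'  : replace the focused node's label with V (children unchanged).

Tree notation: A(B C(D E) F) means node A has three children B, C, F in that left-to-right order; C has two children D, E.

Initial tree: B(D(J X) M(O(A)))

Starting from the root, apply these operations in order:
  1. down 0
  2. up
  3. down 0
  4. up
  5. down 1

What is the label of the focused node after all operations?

Answer: M

Derivation:
Step 1 (down 0): focus=D path=0 depth=1 children=['J', 'X'] left=[] right=['M'] parent=B
Step 2 (up): focus=B path=root depth=0 children=['D', 'M'] (at root)
Step 3 (down 0): focus=D path=0 depth=1 children=['J', 'X'] left=[] right=['M'] parent=B
Step 4 (up): focus=B path=root depth=0 children=['D', 'M'] (at root)
Step 5 (down 1): focus=M path=1 depth=1 children=['O'] left=['D'] right=[] parent=B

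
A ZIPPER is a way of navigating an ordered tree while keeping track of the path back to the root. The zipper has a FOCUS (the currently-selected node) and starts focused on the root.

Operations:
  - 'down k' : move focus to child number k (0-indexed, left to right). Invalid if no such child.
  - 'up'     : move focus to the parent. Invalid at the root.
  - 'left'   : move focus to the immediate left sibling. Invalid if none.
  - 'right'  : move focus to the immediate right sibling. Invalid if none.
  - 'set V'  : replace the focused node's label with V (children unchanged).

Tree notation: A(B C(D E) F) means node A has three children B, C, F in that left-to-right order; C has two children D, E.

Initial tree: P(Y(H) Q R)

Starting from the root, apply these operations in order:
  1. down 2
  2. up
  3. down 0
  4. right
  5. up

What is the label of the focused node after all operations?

Answer: P

Derivation:
Step 1 (down 2): focus=R path=2 depth=1 children=[] left=['Y', 'Q'] right=[] parent=P
Step 2 (up): focus=P path=root depth=0 children=['Y', 'Q', 'R'] (at root)
Step 3 (down 0): focus=Y path=0 depth=1 children=['H'] left=[] right=['Q', 'R'] parent=P
Step 4 (right): focus=Q path=1 depth=1 children=[] left=['Y'] right=['R'] parent=P
Step 5 (up): focus=P path=root depth=0 children=['Y', 'Q', 'R'] (at root)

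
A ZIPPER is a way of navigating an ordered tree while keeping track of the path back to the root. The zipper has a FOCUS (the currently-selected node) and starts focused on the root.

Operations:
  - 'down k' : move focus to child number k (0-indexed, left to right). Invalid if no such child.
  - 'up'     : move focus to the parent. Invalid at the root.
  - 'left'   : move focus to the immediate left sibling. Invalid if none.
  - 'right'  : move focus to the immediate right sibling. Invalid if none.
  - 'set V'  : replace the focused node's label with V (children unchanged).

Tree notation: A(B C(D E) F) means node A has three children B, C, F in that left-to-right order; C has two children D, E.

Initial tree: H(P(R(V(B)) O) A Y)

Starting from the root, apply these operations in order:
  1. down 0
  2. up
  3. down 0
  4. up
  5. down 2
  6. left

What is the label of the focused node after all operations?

Answer: A

Derivation:
Step 1 (down 0): focus=P path=0 depth=1 children=['R', 'O'] left=[] right=['A', 'Y'] parent=H
Step 2 (up): focus=H path=root depth=0 children=['P', 'A', 'Y'] (at root)
Step 3 (down 0): focus=P path=0 depth=1 children=['R', 'O'] left=[] right=['A', 'Y'] parent=H
Step 4 (up): focus=H path=root depth=0 children=['P', 'A', 'Y'] (at root)
Step 5 (down 2): focus=Y path=2 depth=1 children=[] left=['P', 'A'] right=[] parent=H
Step 6 (left): focus=A path=1 depth=1 children=[] left=['P'] right=['Y'] parent=H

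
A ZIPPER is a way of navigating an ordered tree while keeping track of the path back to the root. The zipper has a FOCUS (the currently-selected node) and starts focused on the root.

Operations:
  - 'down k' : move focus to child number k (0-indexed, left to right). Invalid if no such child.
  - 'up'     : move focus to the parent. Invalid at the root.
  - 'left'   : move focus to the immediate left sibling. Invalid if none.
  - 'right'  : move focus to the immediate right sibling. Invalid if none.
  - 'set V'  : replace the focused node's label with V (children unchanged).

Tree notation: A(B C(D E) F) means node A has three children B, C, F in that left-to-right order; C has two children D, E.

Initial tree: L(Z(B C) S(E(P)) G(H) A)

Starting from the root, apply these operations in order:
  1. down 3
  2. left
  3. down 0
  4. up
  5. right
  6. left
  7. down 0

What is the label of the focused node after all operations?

Step 1 (down 3): focus=A path=3 depth=1 children=[] left=['Z', 'S', 'G'] right=[] parent=L
Step 2 (left): focus=G path=2 depth=1 children=['H'] left=['Z', 'S'] right=['A'] parent=L
Step 3 (down 0): focus=H path=2/0 depth=2 children=[] left=[] right=[] parent=G
Step 4 (up): focus=G path=2 depth=1 children=['H'] left=['Z', 'S'] right=['A'] parent=L
Step 5 (right): focus=A path=3 depth=1 children=[] left=['Z', 'S', 'G'] right=[] parent=L
Step 6 (left): focus=G path=2 depth=1 children=['H'] left=['Z', 'S'] right=['A'] parent=L
Step 7 (down 0): focus=H path=2/0 depth=2 children=[] left=[] right=[] parent=G

Answer: H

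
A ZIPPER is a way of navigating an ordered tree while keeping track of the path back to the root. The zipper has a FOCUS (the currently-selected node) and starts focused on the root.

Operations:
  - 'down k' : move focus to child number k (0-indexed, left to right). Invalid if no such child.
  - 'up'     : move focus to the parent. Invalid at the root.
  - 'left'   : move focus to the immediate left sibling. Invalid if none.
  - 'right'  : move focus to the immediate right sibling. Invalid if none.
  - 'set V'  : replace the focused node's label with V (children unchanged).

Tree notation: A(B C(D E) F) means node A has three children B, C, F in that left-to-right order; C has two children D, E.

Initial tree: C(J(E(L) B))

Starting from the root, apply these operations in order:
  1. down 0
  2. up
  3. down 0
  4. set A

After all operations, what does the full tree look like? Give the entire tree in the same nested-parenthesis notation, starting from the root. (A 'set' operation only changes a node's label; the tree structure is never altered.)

Answer: C(A(E(L) B))

Derivation:
Step 1 (down 0): focus=J path=0 depth=1 children=['E', 'B'] left=[] right=[] parent=C
Step 2 (up): focus=C path=root depth=0 children=['J'] (at root)
Step 3 (down 0): focus=J path=0 depth=1 children=['E', 'B'] left=[] right=[] parent=C
Step 4 (set A): focus=A path=0 depth=1 children=['E', 'B'] left=[] right=[] parent=C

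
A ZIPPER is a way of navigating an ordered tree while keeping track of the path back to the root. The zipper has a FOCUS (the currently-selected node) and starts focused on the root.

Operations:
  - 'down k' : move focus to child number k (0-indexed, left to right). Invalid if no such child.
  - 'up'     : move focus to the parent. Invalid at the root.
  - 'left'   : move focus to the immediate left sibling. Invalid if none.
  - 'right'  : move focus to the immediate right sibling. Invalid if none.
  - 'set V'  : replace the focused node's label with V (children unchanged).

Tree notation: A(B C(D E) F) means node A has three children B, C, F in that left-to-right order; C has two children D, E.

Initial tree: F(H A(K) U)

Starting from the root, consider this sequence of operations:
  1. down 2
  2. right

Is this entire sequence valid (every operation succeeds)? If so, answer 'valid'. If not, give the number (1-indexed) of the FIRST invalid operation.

Step 1 (down 2): focus=U path=2 depth=1 children=[] left=['H', 'A'] right=[] parent=F
Step 2 (right): INVALID

Answer: 2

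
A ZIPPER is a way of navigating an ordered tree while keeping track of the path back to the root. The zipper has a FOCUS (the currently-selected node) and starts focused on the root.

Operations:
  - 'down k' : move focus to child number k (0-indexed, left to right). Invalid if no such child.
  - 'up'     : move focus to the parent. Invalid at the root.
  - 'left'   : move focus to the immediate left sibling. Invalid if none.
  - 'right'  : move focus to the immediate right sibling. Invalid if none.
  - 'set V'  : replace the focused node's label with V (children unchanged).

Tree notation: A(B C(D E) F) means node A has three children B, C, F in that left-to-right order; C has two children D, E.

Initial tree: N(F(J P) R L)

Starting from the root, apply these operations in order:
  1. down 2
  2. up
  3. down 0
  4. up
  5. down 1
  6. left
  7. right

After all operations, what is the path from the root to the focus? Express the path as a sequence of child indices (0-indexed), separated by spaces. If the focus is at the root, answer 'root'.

Step 1 (down 2): focus=L path=2 depth=1 children=[] left=['F', 'R'] right=[] parent=N
Step 2 (up): focus=N path=root depth=0 children=['F', 'R', 'L'] (at root)
Step 3 (down 0): focus=F path=0 depth=1 children=['J', 'P'] left=[] right=['R', 'L'] parent=N
Step 4 (up): focus=N path=root depth=0 children=['F', 'R', 'L'] (at root)
Step 5 (down 1): focus=R path=1 depth=1 children=[] left=['F'] right=['L'] parent=N
Step 6 (left): focus=F path=0 depth=1 children=['J', 'P'] left=[] right=['R', 'L'] parent=N
Step 7 (right): focus=R path=1 depth=1 children=[] left=['F'] right=['L'] parent=N

Answer: 1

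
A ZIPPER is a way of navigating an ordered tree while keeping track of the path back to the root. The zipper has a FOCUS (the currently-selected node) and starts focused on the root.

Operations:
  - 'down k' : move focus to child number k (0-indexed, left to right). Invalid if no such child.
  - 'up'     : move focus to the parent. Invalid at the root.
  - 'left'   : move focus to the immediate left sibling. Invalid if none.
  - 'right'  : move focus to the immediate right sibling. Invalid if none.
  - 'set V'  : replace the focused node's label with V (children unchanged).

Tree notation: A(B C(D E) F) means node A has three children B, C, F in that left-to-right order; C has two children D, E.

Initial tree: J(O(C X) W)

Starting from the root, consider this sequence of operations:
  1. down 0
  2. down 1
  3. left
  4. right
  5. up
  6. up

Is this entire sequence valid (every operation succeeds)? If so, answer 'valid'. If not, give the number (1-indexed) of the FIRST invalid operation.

Step 1 (down 0): focus=O path=0 depth=1 children=['C', 'X'] left=[] right=['W'] parent=J
Step 2 (down 1): focus=X path=0/1 depth=2 children=[] left=['C'] right=[] parent=O
Step 3 (left): focus=C path=0/0 depth=2 children=[] left=[] right=['X'] parent=O
Step 4 (right): focus=X path=0/1 depth=2 children=[] left=['C'] right=[] parent=O
Step 5 (up): focus=O path=0 depth=1 children=['C', 'X'] left=[] right=['W'] parent=J
Step 6 (up): focus=J path=root depth=0 children=['O', 'W'] (at root)

Answer: valid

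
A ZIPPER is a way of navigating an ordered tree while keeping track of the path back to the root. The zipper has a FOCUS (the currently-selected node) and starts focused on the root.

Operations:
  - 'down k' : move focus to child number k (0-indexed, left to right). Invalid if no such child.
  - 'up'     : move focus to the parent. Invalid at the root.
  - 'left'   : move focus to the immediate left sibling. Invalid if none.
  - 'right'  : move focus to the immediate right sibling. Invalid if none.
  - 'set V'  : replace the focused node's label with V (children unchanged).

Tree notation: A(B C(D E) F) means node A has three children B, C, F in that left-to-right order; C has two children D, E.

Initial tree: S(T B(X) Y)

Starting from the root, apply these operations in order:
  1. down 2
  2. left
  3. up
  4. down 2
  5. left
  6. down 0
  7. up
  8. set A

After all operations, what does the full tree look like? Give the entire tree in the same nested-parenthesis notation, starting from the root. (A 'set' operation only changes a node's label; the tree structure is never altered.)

Answer: S(T A(X) Y)

Derivation:
Step 1 (down 2): focus=Y path=2 depth=1 children=[] left=['T', 'B'] right=[] parent=S
Step 2 (left): focus=B path=1 depth=1 children=['X'] left=['T'] right=['Y'] parent=S
Step 3 (up): focus=S path=root depth=0 children=['T', 'B', 'Y'] (at root)
Step 4 (down 2): focus=Y path=2 depth=1 children=[] left=['T', 'B'] right=[] parent=S
Step 5 (left): focus=B path=1 depth=1 children=['X'] left=['T'] right=['Y'] parent=S
Step 6 (down 0): focus=X path=1/0 depth=2 children=[] left=[] right=[] parent=B
Step 7 (up): focus=B path=1 depth=1 children=['X'] left=['T'] right=['Y'] parent=S
Step 8 (set A): focus=A path=1 depth=1 children=['X'] left=['T'] right=['Y'] parent=S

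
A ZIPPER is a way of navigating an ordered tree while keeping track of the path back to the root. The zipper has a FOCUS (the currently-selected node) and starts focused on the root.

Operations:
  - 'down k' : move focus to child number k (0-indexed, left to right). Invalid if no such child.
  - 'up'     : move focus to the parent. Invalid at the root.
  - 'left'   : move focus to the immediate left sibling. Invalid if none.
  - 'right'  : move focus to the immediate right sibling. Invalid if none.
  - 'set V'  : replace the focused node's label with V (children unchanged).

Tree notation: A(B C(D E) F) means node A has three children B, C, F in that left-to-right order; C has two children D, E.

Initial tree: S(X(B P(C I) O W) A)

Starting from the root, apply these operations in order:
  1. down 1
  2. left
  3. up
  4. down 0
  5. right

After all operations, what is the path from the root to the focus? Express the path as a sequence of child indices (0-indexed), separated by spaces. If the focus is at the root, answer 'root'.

Step 1 (down 1): focus=A path=1 depth=1 children=[] left=['X'] right=[] parent=S
Step 2 (left): focus=X path=0 depth=1 children=['B', 'P', 'O', 'W'] left=[] right=['A'] parent=S
Step 3 (up): focus=S path=root depth=0 children=['X', 'A'] (at root)
Step 4 (down 0): focus=X path=0 depth=1 children=['B', 'P', 'O', 'W'] left=[] right=['A'] parent=S
Step 5 (right): focus=A path=1 depth=1 children=[] left=['X'] right=[] parent=S

Answer: 1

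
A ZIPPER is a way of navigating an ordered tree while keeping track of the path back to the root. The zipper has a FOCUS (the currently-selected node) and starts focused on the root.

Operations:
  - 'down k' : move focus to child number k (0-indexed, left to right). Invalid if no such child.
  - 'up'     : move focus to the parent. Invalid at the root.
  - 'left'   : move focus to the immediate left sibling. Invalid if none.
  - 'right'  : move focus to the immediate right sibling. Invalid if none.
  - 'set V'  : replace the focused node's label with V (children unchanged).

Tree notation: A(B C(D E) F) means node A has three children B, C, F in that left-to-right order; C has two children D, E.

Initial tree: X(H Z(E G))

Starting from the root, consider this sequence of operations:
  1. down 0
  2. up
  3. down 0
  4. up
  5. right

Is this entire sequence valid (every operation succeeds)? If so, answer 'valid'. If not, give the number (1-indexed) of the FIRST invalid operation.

Answer: 5

Derivation:
Step 1 (down 0): focus=H path=0 depth=1 children=[] left=[] right=['Z'] parent=X
Step 2 (up): focus=X path=root depth=0 children=['H', 'Z'] (at root)
Step 3 (down 0): focus=H path=0 depth=1 children=[] left=[] right=['Z'] parent=X
Step 4 (up): focus=X path=root depth=0 children=['H', 'Z'] (at root)
Step 5 (right): INVALID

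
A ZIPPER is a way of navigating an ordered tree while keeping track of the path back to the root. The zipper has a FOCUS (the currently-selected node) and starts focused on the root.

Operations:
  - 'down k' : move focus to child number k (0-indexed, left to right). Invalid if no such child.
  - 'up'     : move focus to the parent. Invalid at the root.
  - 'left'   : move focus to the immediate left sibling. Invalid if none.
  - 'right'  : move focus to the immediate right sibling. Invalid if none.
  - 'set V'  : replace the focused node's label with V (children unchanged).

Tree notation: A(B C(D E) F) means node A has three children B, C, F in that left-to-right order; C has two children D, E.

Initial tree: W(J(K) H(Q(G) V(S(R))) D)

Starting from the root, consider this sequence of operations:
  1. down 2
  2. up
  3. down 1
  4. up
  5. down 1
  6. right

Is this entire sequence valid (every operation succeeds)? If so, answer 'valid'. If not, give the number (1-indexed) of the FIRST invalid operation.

Step 1 (down 2): focus=D path=2 depth=1 children=[] left=['J', 'H'] right=[] parent=W
Step 2 (up): focus=W path=root depth=0 children=['J', 'H', 'D'] (at root)
Step 3 (down 1): focus=H path=1 depth=1 children=['Q', 'V'] left=['J'] right=['D'] parent=W
Step 4 (up): focus=W path=root depth=0 children=['J', 'H', 'D'] (at root)
Step 5 (down 1): focus=H path=1 depth=1 children=['Q', 'V'] left=['J'] right=['D'] parent=W
Step 6 (right): focus=D path=2 depth=1 children=[] left=['J', 'H'] right=[] parent=W

Answer: valid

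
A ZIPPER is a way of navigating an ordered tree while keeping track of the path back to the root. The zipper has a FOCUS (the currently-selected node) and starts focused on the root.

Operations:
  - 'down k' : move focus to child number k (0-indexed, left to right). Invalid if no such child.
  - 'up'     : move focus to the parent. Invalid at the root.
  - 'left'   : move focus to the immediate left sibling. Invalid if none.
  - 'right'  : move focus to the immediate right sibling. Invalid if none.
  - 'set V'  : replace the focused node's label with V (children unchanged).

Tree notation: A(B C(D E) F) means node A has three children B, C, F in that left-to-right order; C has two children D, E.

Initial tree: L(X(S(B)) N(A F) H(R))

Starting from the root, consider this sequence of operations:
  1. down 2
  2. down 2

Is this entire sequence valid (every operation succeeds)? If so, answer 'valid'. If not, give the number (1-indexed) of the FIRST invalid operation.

Answer: 2

Derivation:
Step 1 (down 2): focus=H path=2 depth=1 children=['R'] left=['X', 'N'] right=[] parent=L
Step 2 (down 2): INVALID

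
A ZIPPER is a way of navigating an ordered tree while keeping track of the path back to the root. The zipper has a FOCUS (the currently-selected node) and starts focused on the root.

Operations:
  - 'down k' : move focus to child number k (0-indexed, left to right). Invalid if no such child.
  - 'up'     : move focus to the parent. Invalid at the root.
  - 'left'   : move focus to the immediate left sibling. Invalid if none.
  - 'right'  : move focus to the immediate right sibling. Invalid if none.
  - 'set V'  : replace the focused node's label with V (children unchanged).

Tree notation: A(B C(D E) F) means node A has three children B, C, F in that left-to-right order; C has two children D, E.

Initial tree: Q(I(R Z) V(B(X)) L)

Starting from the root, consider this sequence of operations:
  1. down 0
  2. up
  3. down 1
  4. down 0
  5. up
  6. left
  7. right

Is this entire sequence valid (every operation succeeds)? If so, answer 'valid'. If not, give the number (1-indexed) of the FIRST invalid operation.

Answer: valid

Derivation:
Step 1 (down 0): focus=I path=0 depth=1 children=['R', 'Z'] left=[] right=['V', 'L'] parent=Q
Step 2 (up): focus=Q path=root depth=0 children=['I', 'V', 'L'] (at root)
Step 3 (down 1): focus=V path=1 depth=1 children=['B'] left=['I'] right=['L'] parent=Q
Step 4 (down 0): focus=B path=1/0 depth=2 children=['X'] left=[] right=[] parent=V
Step 5 (up): focus=V path=1 depth=1 children=['B'] left=['I'] right=['L'] parent=Q
Step 6 (left): focus=I path=0 depth=1 children=['R', 'Z'] left=[] right=['V', 'L'] parent=Q
Step 7 (right): focus=V path=1 depth=1 children=['B'] left=['I'] right=['L'] parent=Q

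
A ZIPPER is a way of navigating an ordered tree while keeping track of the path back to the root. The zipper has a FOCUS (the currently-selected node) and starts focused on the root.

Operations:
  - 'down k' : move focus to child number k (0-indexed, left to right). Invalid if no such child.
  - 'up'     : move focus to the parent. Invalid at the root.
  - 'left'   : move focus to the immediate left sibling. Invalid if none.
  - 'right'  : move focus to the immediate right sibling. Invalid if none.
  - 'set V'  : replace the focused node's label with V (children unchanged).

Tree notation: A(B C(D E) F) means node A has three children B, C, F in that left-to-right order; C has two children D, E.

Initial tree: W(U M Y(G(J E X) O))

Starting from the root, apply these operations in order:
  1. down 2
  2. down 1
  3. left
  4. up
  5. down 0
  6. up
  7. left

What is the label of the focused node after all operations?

Answer: M

Derivation:
Step 1 (down 2): focus=Y path=2 depth=1 children=['G', 'O'] left=['U', 'M'] right=[] parent=W
Step 2 (down 1): focus=O path=2/1 depth=2 children=[] left=['G'] right=[] parent=Y
Step 3 (left): focus=G path=2/0 depth=2 children=['J', 'E', 'X'] left=[] right=['O'] parent=Y
Step 4 (up): focus=Y path=2 depth=1 children=['G', 'O'] left=['U', 'M'] right=[] parent=W
Step 5 (down 0): focus=G path=2/0 depth=2 children=['J', 'E', 'X'] left=[] right=['O'] parent=Y
Step 6 (up): focus=Y path=2 depth=1 children=['G', 'O'] left=['U', 'M'] right=[] parent=W
Step 7 (left): focus=M path=1 depth=1 children=[] left=['U'] right=['Y'] parent=W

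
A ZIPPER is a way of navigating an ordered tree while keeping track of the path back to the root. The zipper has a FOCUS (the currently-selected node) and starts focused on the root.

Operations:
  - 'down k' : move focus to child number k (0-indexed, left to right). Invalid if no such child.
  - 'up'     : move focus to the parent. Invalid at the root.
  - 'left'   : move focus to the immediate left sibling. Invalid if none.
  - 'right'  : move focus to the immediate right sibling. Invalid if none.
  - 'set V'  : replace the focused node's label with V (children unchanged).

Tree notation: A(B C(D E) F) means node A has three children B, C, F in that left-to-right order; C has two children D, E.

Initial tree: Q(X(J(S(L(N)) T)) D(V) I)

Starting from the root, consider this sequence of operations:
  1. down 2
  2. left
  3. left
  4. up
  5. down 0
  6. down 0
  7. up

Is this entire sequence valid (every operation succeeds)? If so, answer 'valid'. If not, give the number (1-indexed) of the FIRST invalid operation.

Answer: valid

Derivation:
Step 1 (down 2): focus=I path=2 depth=1 children=[] left=['X', 'D'] right=[] parent=Q
Step 2 (left): focus=D path=1 depth=1 children=['V'] left=['X'] right=['I'] parent=Q
Step 3 (left): focus=X path=0 depth=1 children=['J'] left=[] right=['D', 'I'] parent=Q
Step 4 (up): focus=Q path=root depth=0 children=['X', 'D', 'I'] (at root)
Step 5 (down 0): focus=X path=0 depth=1 children=['J'] left=[] right=['D', 'I'] parent=Q
Step 6 (down 0): focus=J path=0/0 depth=2 children=['S', 'T'] left=[] right=[] parent=X
Step 7 (up): focus=X path=0 depth=1 children=['J'] left=[] right=['D', 'I'] parent=Q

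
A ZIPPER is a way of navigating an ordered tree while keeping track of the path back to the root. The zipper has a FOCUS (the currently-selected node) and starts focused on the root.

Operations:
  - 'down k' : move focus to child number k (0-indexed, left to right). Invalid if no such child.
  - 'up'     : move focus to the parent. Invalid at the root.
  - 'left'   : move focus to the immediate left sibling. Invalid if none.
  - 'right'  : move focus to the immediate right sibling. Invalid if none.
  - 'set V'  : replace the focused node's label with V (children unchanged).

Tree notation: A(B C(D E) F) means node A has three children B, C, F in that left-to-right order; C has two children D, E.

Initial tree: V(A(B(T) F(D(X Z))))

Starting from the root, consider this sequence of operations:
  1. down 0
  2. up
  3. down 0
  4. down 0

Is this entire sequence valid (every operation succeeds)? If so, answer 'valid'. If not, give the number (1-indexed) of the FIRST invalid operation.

Answer: valid

Derivation:
Step 1 (down 0): focus=A path=0 depth=1 children=['B', 'F'] left=[] right=[] parent=V
Step 2 (up): focus=V path=root depth=0 children=['A'] (at root)
Step 3 (down 0): focus=A path=0 depth=1 children=['B', 'F'] left=[] right=[] parent=V
Step 4 (down 0): focus=B path=0/0 depth=2 children=['T'] left=[] right=['F'] parent=A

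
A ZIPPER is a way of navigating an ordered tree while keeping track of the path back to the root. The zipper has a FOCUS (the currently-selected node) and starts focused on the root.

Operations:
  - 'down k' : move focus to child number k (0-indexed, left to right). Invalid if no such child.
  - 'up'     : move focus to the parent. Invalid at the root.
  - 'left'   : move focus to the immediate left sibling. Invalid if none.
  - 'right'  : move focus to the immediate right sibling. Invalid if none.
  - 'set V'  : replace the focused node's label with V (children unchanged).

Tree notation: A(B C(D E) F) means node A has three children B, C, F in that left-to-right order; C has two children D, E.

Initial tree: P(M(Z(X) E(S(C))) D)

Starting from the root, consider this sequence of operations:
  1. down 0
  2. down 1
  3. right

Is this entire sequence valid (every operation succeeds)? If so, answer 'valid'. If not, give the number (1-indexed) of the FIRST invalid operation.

Step 1 (down 0): focus=M path=0 depth=1 children=['Z', 'E'] left=[] right=['D'] parent=P
Step 2 (down 1): focus=E path=0/1 depth=2 children=['S'] left=['Z'] right=[] parent=M
Step 3 (right): INVALID

Answer: 3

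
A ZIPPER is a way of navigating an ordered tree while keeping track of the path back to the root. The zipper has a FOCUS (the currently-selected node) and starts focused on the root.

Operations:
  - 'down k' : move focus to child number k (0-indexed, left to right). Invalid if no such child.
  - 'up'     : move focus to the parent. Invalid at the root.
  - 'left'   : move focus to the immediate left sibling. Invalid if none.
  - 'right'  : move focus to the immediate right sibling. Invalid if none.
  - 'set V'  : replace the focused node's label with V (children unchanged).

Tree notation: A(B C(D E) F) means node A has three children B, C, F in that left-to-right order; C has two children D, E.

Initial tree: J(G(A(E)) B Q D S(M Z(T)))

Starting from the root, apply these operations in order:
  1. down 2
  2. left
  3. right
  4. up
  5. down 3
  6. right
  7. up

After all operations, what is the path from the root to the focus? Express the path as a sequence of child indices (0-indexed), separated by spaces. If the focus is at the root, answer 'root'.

Answer: root

Derivation:
Step 1 (down 2): focus=Q path=2 depth=1 children=[] left=['G', 'B'] right=['D', 'S'] parent=J
Step 2 (left): focus=B path=1 depth=1 children=[] left=['G'] right=['Q', 'D', 'S'] parent=J
Step 3 (right): focus=Q path=2 depth=1 children=[] left=['G', 'B'] right=['D', 'S'] parent=J
Step 4 (up): focus=J path=root depth=0 children=['G', 'B', 'Q', 'D', 'S'] (at root)
Step 5 (down 3): focus=D path=3 depth=1 children=[] left=['G', 'B', 'Q'] right=['S'] parent=J
Step 6 (right): focus=S path=4 depth=1 children=['M', 'Z'] left=['G', 'B', 'Q', 'D'] right=[] parent=J
Step 7 (up): focus=J path=root depth=0 children=['G', 'B', 'Q', 'D', 'S'] (at root)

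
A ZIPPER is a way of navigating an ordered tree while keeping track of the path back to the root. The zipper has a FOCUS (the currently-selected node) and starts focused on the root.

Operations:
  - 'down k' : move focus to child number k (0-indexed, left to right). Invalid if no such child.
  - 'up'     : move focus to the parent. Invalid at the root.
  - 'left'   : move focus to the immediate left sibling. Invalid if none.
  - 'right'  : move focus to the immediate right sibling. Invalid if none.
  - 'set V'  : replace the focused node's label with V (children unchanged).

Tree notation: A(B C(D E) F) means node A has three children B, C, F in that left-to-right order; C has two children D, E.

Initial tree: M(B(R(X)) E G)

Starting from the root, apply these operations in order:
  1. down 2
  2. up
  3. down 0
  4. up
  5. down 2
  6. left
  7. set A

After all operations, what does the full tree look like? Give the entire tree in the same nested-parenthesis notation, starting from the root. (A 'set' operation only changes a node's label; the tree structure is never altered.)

Step 1 (down 2): focus=G path=2 depth=1 children=[] left=['B', 'E'] right=[] parent=M
Step 2 (up): focus=M path=root depth=0 children=['B', 'E', 'G'] (at root)
Step 3 (down 0): focus=B path=0 depth=1 children=['R'] left=[] right=['E', 'G'] parent=M
Step 4 (up): focus=M path=root depth=0 children=['B', 'E', 'G'] (at root)
Step 5 (down 2): focus=G path=2 depth=1 children=[] left=['B', 'E'] right=[] parent=M
Step 6 (left): focus=E path=1 depth=1 children=[] left=['B'] right=['G'] parent=M
Step 7 (set A): focus=A path=1 depth=1 children=[] left=['B'] right=['G'] parent=M

Answer: M(B(R(X)) A G)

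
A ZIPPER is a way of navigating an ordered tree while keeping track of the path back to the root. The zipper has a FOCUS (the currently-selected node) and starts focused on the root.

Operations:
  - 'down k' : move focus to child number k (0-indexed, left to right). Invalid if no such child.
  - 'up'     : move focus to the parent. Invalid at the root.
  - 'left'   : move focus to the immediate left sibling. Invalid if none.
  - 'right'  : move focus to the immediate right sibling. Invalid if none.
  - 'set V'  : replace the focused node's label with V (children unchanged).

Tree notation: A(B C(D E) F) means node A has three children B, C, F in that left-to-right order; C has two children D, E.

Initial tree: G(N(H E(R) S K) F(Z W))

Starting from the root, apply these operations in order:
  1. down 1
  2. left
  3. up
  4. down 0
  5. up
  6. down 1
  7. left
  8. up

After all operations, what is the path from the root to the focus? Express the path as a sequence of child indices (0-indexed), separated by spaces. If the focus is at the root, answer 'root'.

Answer: root

Derivation:
Step 1 (down 1): focus=F path=1 depth=1 children=['Z', 'W'] left=['N'] right=[] parent=G
Step 2 (left): focus=N path=0 depth=1 children=['H', 'E', 'S', 'K'] left=[] right=['F'] parent=G
Step 3 (up): focus=G path=root depth=0 children=['N', 'F'] (at root)
Step 4 (down 0): focus=N path=0 depth=1 children=['H', 'E', 'S', 'K'] left=[] right=['F'] parent=G
Step 5 (up): focus=G path=root depth=0 children=['N', 'F'] (at root)
Step 6 (down 1): focus=F path=1 depth=1 children=['Z', 'W'] left=['N'] right=[] parent=G
Step 7 (left): focus=N path=0 depth=1 children=['H', 'E', 'S', 'K'] left=[] right=['F'] parent=G
Step 8 (up): focus=G path=root depth=0 children=['N', 'F'] (at root)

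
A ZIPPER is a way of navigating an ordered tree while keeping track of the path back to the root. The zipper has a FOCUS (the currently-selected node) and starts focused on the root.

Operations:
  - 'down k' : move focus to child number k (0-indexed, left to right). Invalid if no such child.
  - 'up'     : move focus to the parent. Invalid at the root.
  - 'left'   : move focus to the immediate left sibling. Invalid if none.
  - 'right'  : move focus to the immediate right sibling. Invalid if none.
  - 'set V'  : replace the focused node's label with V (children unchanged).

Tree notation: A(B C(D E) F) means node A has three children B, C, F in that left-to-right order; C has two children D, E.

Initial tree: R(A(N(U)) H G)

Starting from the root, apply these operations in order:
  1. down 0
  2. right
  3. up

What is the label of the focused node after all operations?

Step 1 (down 0): focus=A path=0 depth=1 children=['N'] left=[] right=['H', 'G'] parent=R
Step 2 (right): focus=H path=1 depth=1 children=[] left=['A'] right=['G'] parent=R
Step 3 (up): focus=R path=root depth=0 children=['A', 'H', 'G'] (at root)

Answer: R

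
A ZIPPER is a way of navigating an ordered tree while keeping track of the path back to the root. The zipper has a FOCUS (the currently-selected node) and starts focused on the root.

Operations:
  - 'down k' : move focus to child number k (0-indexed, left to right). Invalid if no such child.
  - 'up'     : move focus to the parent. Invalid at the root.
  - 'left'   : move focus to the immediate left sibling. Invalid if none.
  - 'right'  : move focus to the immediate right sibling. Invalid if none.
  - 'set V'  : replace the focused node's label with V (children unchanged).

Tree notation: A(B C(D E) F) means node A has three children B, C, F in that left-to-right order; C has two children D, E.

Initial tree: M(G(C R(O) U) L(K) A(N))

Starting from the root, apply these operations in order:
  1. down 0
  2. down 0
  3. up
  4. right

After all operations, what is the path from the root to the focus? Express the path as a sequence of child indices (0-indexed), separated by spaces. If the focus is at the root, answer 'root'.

Answer: 1

Derivation:
Step 1 (down 0): focus=G path=0 depth=1 children=['C', 'R', 'U'] left=[] right=['L', 'A'] parent=M
Step 2 (down 0): focus=C path=0/0 depth=2 children=[] left=[] right=['R', 'U'] parent=G
Step 3 (up): focus=G path=0 depth=1 children=['C', 'R', 'U'] left=[] right=['L', 'A'] parent=M
Step 4 (right): focus=L path=1 depth=1 children=['K'] left=['G'] right=['A'] parent=M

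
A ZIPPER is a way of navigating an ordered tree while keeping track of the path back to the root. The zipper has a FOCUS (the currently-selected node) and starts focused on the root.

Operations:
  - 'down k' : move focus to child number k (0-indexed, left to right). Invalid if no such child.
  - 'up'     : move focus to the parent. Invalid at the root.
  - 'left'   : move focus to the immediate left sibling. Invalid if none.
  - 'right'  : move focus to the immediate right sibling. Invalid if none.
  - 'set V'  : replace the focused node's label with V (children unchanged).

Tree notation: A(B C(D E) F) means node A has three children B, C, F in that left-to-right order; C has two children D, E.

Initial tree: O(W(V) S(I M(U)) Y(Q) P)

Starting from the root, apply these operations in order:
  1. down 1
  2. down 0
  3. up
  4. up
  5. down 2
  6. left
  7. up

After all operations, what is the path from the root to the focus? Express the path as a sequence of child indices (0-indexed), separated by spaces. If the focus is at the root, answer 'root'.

Step 1 (down 1): focus=S path=1 depth=1 children=['I', 'M'] left=['W'] right=['Y', 'P'] parent=O
Step 2 (down 0): focus=I path=1/0 depth=2 children=[] left=[] right=['M'] parent=S
Step 3 (up): focus=S path=1 depth=1 children=['I', 'M'] left=['W'] right=['Y', 'P'] parent=O
Step 4 (up): focus=O path=root depth=0 children=['W', 'S', 'Y', 'P'] (at root)
Step 5 (down 2): focus=Y path=2 depth=1 children=['Q'] left=['W', 'S'] right=['P'] parent=O
Step 6 (left): focus=S path=1 depth=1 children=['I', 'M'] left=['W'] right=['Y', 'P'] parent=O
Step 7 (up): focus=O path=root depth=0 children=['W', 'S', 'Y', 'P'] (at root)

Answer: root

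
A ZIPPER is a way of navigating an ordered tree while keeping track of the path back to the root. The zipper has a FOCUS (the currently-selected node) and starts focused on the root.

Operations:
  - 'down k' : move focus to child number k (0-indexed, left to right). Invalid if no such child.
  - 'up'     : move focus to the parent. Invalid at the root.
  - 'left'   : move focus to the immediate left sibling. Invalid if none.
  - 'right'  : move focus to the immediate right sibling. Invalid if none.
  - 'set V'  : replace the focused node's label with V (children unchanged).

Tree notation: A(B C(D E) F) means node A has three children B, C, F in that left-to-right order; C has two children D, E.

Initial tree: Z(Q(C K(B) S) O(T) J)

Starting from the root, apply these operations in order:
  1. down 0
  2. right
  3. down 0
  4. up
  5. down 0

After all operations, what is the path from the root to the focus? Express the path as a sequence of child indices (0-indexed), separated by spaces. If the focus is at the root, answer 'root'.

Answer: 1 0

Derivation:
Step 1 (down 0): focus=Q path=0 depth=1 children=['C', 'K', 'S'] left=[] right=['O', 'J'] parent=Z
Step 2 (right): focus=O path=1 depth=1 children=['T'] left=['Q'] right=['J'] parent=Z
Step 3 (down 0): focus=T path=1/0 depth=2 children=[] left=[] right=[] parent=O
Step 4 (up): focus=O path=1 depth=1 children=['T'] left=['Q'] right=['J'] parent=Z
Step 5 (down 0): focus=T path=1/0 depth=2 children=[] left=[] right=[] parent=O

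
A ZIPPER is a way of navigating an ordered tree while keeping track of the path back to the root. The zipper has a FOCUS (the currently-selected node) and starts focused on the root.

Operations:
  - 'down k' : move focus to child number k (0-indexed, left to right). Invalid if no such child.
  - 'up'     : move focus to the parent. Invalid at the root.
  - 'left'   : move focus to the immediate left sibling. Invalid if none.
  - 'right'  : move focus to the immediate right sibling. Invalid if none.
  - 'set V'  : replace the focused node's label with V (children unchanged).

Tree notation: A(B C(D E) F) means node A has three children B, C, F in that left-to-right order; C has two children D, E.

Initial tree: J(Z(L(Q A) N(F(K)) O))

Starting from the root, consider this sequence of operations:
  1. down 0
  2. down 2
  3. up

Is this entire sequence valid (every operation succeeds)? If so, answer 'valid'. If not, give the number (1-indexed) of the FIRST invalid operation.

Answer: valid

Derivation:
Step 1 (down 0): focus=Z path=0 depth=1 children=['L', 'N', 'O'] left=[] right=[] parent=J
Step 2 (down 2): focus=O path=0/2 depth=2 children=[] left=['L', 'N'] right=[] parent=Z
Step 3 (up): focus=Z path=0 depth=1 children=['L', 'N', 'O'] left=[] right=[] parent=J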